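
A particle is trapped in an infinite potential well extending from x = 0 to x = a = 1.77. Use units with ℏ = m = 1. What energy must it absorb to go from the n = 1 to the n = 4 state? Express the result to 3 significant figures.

ΔE = 23.6

E_n = n²π²ℏ²/(2ma²), so ΔE = (4² − 1²) π²ℏ²/(2ma²).
ΔE = 15 × π² / (2 × 1 × 1.77²) = 23.63.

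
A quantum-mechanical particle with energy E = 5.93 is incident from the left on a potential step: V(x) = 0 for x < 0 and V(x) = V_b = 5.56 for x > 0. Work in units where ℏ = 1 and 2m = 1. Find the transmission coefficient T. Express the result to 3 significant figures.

T = 0.640

The wavenumbers are k₁ = √(2mE)/ℏ = 2.435 on the left and k₂ = √(2m(E − V_b))/ℏ = 0.6083 on the right.
Matching ψ and ψ′ at x = 0 gives r = (k₁ − k₂)/(k₁ + k₂), so R = r² = 0.3603 and T = 1 − R = 0.6397.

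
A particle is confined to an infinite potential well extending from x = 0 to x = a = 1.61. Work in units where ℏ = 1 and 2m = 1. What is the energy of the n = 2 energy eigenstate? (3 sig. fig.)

E = 15.2

Requiring ψ(0) = ψ(a) = 0 quantises k = nπ/a, hence E_n = ℏ²k²/2m = n²π²ℏ²/(2ma²).
E_2 = 2² × π² / (2 × 0.5 × 1.61²) = 15.23.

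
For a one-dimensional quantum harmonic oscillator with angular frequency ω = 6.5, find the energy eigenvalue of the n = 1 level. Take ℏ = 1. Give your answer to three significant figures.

Using E_n = (n + ½)ℏω: E_1 = 1.5 × 6.5 = 9.750.

E = 9.75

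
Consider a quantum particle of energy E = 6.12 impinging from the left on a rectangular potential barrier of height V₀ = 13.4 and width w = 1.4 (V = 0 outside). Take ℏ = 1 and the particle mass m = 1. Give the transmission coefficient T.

Since E < V₀ the interior solution is evanescent with decay constant κ = √(2m(V₀ − E))/ℏ = 3.816.
κw = 5.342, sinh(κw) = 104.5.
Matching ψ, ψ′ at both faces gives T = [1 + V₀² sinh²(κw) / (4E(V₀ − E))]⁻¹ = 1/11000 = 0.0000909.

T = 0.0000909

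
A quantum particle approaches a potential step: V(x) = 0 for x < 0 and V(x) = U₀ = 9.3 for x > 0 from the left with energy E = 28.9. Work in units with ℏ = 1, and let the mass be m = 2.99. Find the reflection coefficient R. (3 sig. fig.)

On each side the TISE gives plane waves with k = √(2m(E − V))/ℏ: k₁ = √(2·2.99·28.9) = 13.15, k₂ = √(2·2.99·19.6) = 10.83.
Continuity of ψ and ψ′ at the step yields the reflection amplitude r = (k₁ − k₂)/(k₁ + k₂) = 0.09677; thus R = |r|² = 0.009365, T = 0.9906.

R = 0.00937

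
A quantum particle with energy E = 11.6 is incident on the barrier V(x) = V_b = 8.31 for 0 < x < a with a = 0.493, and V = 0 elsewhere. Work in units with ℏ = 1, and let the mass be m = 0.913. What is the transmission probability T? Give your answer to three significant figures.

E > V_b: inside the barrier k₂ = √(2m(E − V_b))/ℏ = 2.451, k₂a = 1.208.
Matching at both interfaces gives T⁻¹ = 1 + V_b² sin²(k₂a) / [4E(E − V_b)] = 1.395, hence T = 0.717.

T = 0.717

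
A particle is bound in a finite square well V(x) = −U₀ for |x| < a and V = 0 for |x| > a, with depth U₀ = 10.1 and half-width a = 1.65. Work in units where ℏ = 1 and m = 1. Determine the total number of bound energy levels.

The dimensionless depth is z₀ = a√(2mU₀)/ℏ = 1.65 × √(20.20) = 7.416.
A new bound state (alternating even/odd) appears each time z₀ passes a multiple of π/2, so N = ⌊2z₀/π⌋ + 1 = ⌊4.721⌋ + 1 = 5.

N = 5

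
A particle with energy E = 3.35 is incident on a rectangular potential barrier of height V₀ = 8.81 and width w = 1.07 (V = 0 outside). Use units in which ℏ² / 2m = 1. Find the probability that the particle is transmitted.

T = 0.0251

E < V₀: inside the barrier ψ ∝ e^{±κx} with κ = √(2m(V₀ − E))/ℏ = 2.337.
κw = 2.500, sinh(κw) = 6.052.
The exact tunnelling result is T⁻¹ = 1 + V₀² sinh²(κw) / [4E(V₀ − E)] = 39.85, so T = 0.0251.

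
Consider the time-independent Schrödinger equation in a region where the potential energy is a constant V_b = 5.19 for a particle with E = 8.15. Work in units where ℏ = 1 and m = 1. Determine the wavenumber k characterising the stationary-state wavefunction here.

With E > V_b the solution is oscillatory, ψ ∝ e^{±ikx} with k = √(2m(E − V_b))/ℏ.
k = √(2 × 1 × 2.96) = 2.433.

k = 2.43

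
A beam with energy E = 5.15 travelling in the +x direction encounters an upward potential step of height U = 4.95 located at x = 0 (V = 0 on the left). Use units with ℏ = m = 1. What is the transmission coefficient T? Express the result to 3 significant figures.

T = 0.550

On each side the TISE gives plane waves with k = √(2m(E − V))/ℏ: k₁ = √(2·1·5.15) = 3.209, k₂ = √(2·1·0.2) = 0.6325.
Continuity of ψ and ψ′ at the step yields the reflection amplitude r = (k₁ − k₂)/(k₁ + k₂) = 0.6708; thus R = |r|² = 0.4499, T = 0.5501.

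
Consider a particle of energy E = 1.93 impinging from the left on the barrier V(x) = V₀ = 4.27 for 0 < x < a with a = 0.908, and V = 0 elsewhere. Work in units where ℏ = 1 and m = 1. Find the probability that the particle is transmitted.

E < V₀: inside the barrier ψ ∝ e^{±κx} with κ = √(2m(V₀ − E))/ℏ = 2.163.
κa = 1.964, sinh(κa) = 3.495.
Matching ψ, ψ′ at both faces gives T = [1 + V₀² sinh²(κa) / (4E(V₀ − E))]⁻¹ = 1/13.33 = 0.0750.

T = 0.0750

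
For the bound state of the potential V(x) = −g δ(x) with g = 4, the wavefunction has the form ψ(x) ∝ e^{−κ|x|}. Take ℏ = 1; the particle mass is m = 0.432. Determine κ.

κ = 1.73

Integrating the TISE across x = 0 gives the cusp condition ψ'(0⁺) − ψ'(0⁻) = −(2mg/ℏ²)ψ(0).
With ψ ∝ e^{−κ|x|} this yields −2κ = −2mg/ℏ², so κ = mg/ℏ² = 1.728.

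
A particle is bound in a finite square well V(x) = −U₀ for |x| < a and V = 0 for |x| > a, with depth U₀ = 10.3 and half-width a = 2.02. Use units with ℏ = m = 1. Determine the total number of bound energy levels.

The dimensionless depth is z₀ = a√(2mU₀)/ℏ = 2.02 × √(20.60) = 9.168.
The even/odd transcendental equations gain one root per π/2 in z₀, giving N = 1 + ⌊2z₀/π⌋ = 1 + ⌊5.837⌋ = 6.

N = 6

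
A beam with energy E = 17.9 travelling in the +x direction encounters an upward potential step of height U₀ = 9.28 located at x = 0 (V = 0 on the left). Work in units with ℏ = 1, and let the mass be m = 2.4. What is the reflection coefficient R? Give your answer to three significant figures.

R = 0.0326

On each side the TISE gives plane waves with k = √(2m(E − V))/ℏ: k₁ = √(2·2.4·17.9) = 9.269, k₂ = √(2·2.4·8.62) = 6.432.
Continuity of ψ and ψ′ at the step yields the reflection amplitude r = (k₁ − k₂)/(k₁ + k₂) = 0.1807; thus R = |r|² = 0.03264, T = 0.9674.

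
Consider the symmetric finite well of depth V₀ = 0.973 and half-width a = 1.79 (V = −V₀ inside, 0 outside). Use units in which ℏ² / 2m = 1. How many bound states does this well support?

Define the well-strength parameter z₀ = (a/ℏ)√(2mV₀) = 1.79 × √(2·0.5·0.973) = 1.766.
The even/odd transcendental equations gain one root per π/2 in z₀, giving N = 1 + ⌊2z₀/π⌋ = 1 + ⌊1.124⌋ = 2.

N = 2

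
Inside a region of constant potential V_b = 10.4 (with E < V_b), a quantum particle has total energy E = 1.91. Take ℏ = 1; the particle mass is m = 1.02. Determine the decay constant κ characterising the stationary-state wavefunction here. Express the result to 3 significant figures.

Since E < V_b the TISE in this region is ψ'' = κ²ψ with κ = √(2m(V_b − E))/ℏ.
κ = √(2 × 1.02 × 8.49) = 4.162.

κ = 4.16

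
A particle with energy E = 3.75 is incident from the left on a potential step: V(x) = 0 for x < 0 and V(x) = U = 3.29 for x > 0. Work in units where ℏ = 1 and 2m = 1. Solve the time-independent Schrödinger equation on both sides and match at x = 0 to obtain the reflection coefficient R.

R = 0.232

The wavenumbers are k₁ = √(2mE)/ℏ = 1.936 on the left and k₂ = √(2m(E − U))/ℏ = 0.6782 on the right.
Matching ψ and ψ′ at x = 0 gives r = (k₁ − k₂)/(k₁ + k₂), so R = r² = 0.2316 and T = 1 − R = 0.7684.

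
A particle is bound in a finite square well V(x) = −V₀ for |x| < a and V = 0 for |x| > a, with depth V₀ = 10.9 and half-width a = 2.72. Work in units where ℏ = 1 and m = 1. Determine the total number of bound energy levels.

N = 9

Define the well-strength parameter z₀ = (a/ℏ)√(2mV₀) = 2.72 × √(2·1·10.9) = 12.70.
The even/odd transcendental equations gain one root per π/2 in z₀, giving N = 1 + ⌊2z₀/π⌋ = 1 + ⌊8.085⌋ = 9.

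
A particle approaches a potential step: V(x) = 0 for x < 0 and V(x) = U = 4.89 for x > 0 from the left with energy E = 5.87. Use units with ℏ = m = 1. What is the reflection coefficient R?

R = 0.176

On each side the TISE gives plane waves with k = √(2m(E − V))/ℏ: k₁ = √(2·1·5.87) = 3.426, k₂ = √(2·1·0.98) = 1.400.
Matching ψ and ψ′ at x = 0 gives r = (k₁ − k₂)/(k₁ + k₂), so R = r² = 0.1763 and T = 1 − R = 0.8237.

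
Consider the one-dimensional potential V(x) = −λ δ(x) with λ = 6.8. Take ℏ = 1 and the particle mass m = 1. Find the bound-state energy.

E = -23.1

The bound state is ψ(x) = √κ e^{−κ|x|}. The derivative jump ψ'(0⁺) − ψ'(0⁻) = −(2mλ/ℏ²)ψ(0) fixes κ = mλ/ℏ² = 6.800.
Then E = −ℏ²κ²/(2m) = −mλ²/(2ℏ²) = -23.12.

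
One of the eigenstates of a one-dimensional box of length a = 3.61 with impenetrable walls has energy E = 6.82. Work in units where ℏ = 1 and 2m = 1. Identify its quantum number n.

From E_n = n²π²ℏ²/(2ma²) invert to n = √(2ma²E)/(πℏ).
n = (3.61/π) × √(2 × 0.5 × 6.82) = 3.001 → n = 3.

n = 3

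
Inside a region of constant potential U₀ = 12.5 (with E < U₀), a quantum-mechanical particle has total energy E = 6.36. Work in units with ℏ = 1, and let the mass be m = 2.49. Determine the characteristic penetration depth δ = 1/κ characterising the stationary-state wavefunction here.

Since E < U₀ the TISE in this region is ψ'' = κ²ψ with κ = √(2m(U₀ − E))/ℏ.
κ = √(2 × 2.49 × 6.14) = 5.530. The penetration depth is δ = 1/κ = 0.181.

δ = 0.181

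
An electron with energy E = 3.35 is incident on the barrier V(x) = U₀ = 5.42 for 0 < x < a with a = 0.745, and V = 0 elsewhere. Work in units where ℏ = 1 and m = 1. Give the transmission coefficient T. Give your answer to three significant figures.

T = 0.167

E < U₀: inside the barrier ψ ∝ e^{±κx} with κ = √(2m(U₀ − E))/ℏ = 2.035.
κa = 1.516, sinh(κa) = 2.167.
The exact tunnelling result is T⁻¹ = 1 + U₀² sinh²(κa) / [4E(U₀ − E)] = 5.973, so T = 0.167.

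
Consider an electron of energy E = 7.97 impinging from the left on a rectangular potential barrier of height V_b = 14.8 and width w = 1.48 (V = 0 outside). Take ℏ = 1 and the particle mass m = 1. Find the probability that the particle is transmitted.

Since E < V_b the interior solution is evanescent with decay constant κ = √(2m(V_b − E))/ℏ = 3.696.
κw = 5.470, sinh(κw) = 118.7.
Matching ψ, ψ′ at both faces gives T = [1 + V_b² sinh²(κw) / (4E(V_b − E))]⁻¹ = 1/14180 = 0.0000705.

T = 0.0000705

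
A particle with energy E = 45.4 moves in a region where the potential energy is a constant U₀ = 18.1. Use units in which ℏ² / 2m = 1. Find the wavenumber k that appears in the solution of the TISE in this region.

With E > U₀ the solution is oscillatory, ψ ∝ e^{±ikx} with k = √(2m(E − U₀))/ℏ.
k = √(2 × 0.5 × 27.3) = 5.225.

k = 5.22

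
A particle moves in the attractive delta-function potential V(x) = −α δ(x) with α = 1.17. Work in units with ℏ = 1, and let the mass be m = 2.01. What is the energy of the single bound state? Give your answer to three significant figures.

For x ≠ 0 the bound state is ψ ∝ e^{−κ|x|}; integrating the TISE across the delta gives the cusp condition 2κ = 2mα/ℏ², so κ = 2.352.
Then E = −ℏ²κ²/(2m) = −mα²/(2ℏ²) = -1.376.

E = -1.38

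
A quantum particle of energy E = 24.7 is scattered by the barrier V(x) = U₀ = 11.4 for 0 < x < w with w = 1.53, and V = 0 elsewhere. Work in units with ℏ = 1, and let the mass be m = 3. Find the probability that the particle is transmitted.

T = 0.927

E > U₀: inside the barrier k₂ = √(2m(E − U₀))/ℏ = 8.933, k₂w = 13.67.
Matching at both interfaces gives T⁻¹ = 1 + U₀² sin²(k₂w) / [4E(E − U₀)] = 1.079, hence T = 0.927.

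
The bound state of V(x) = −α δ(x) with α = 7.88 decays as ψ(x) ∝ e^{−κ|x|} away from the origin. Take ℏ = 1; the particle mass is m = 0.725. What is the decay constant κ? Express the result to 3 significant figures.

κ = 5.71

Integrate −(ℏ²/2m)ψ'' − αδ(x)ψ = Eψ from −ε to +ε: the ψ'' term gives ψ'(0⁺) − ψ'(0⁻) and the δ term gives −(2mα/ℏ²)ψ(0).
With ψ ∝ e^{−κ|x|} this yields −2κ = −2mα/ℏ², so κ = mα/ℏ² = 5.713.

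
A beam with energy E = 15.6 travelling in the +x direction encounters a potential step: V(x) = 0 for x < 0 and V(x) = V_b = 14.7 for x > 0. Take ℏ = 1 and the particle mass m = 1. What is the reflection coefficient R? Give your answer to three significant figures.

R = 0.375

The wavenumbers are k₁ = √(2mE)/ℏ = 5.586 on the left and k₂ = √(2m(E − V_b))/ℏ = 1.342 on the right.
Matching ψ and ψ′ at x = 0 gives r = (k₁ − k₂)/(k₁ + k₂), so R = r² = 0.3753 and T = 1 − R = 0.6247.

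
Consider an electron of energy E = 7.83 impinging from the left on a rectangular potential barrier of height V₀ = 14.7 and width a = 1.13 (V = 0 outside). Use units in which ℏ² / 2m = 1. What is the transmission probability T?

T = 0.0106

E < V₀: inside the barrier ψ ∝ e^{±κx} with κ = √(2m(V₀ − E))/ℏ = 2.621.
κa = 2.962, sinh(κa) = 9.641.
The exact tunnelling result is T⁻¹ = 1 + V₀² sinh²(κa) / [4E(V₀ − E)] = 94.34, so T = 0.0106.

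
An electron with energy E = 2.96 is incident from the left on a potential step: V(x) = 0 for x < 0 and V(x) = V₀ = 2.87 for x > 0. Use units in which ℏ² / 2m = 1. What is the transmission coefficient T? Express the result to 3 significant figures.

On each side the TISE gives plane waves with k = √(2m(E − V))/ℏ: k₁ = √(2·½·2.96) = 1.720, k₂ = √(2·½·0.09) = 0.3000.
Matching ψ and ψ′ at x = 0 gives r = (k₁ − k₂)/(k₁ + k₂), so R = r² = 0.4943 and T = 1 − R = 0.5057.

T = 0.506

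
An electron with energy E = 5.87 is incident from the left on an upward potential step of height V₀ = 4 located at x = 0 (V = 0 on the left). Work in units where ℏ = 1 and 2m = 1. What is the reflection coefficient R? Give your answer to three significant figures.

R = 0.0775

The wavenumbers are k₁ = √(2mE)/ℏ = 2.423 on the left and k₂ = √(2m(E − V₀))/ℏ = 1.367 on the right.
Matching ψ and ψ′ at x = 0 gives r = (k₁ − k₂)/(k₁ + k₂), so R = r² = 0.07752 and T = 1 − R = 0.9225.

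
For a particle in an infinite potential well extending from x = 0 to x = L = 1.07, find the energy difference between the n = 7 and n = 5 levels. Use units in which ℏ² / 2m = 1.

ΔE = 207

E_n = n²π²ℏ²/(2mL²), so ΔE = (7² − 5²) π²ℏ²/(2mL²).
ΔE = 24 × π² / (2 × 0.5 × 1.07²) = 206.9.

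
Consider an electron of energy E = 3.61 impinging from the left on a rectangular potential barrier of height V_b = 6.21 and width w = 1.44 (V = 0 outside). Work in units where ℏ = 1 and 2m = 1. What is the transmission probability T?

Since E < V_b the interior solution is evanescent with decay constant κ = √(2m(V_b − E))/ℏ = 1.612.
κw = 2.322, sinh(κw) = 5.049.
The exact tunnelling result is T⁻¹ = 1 + V_b² sinh²(κw) / [4E(V_b − E)] = 27.18, so T = 0.0368.

T = 0.0368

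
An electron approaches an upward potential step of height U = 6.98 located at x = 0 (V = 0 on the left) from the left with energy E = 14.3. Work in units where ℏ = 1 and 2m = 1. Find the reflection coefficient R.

On each side the TISE gives plane waves with k = √(2m(E − V))/ℏ: k₁ = √(2·½·14.3) = 3.782, k₂ = √(2·½·7.32) = 2.706.
Matching ψ and ψ′ at x = 0 gives r = (k₁ − k₂)/(k₁ + k₂), so R = r² = 0.02751 and T = 1 − R = 0.9725.

R = 0.0275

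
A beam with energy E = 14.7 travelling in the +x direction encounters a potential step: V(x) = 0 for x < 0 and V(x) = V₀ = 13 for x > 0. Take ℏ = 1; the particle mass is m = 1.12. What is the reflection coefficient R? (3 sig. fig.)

R = 0.243

On each side the TISE gives plane waves with k = √(2m(E − V))/ℏ: k₁ = √(2·1.12·14.7) = 5.738, k₂ = √(2·1.12·1.7) = 1.951.
Continuity of ψ and ψ′ at the step yields the reflection amplitude r = (k₁ − k₂)/(k₁ + k₂) = 0.4925; thus R = |r|² = 0.2425, T = 0.7575.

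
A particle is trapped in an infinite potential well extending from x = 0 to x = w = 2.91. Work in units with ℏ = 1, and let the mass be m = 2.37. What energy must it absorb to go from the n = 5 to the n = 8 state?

E_n = n²π²ℏ²/(2mw²), so ΔE = (8² − 5²) π²ℏ²/(2mw²).
ΔE = 39 × π² / (2 × 2.37 × 2.91²) = 9.590.

ΔE = 9.59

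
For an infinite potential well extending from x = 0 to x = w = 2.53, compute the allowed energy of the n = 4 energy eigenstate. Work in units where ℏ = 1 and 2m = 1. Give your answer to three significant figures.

E = 24.7

The infinite-well eigenfunctions ψ_n = √(2/w) sin(nπx/w) vanish at both walls, giving E_n = n²π²ℏ²/(2mw²).
E_4 = 4² × π² / (2 × 0.5 × 2.53²) = 24.67.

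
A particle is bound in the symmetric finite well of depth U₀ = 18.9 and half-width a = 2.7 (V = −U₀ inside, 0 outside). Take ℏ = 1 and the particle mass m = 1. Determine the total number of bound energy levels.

The dimensionless depth is z₀ = a√(2mU₀)/ℏ = 2.7 × √(37.80) = 16.60.
The even/odd transcendental equations gain one root per π/2 in z₀, giving N = 1 + ⌊2z₀/π⌋ = 1 + ⌊10.57⌋ = 11.

N = 11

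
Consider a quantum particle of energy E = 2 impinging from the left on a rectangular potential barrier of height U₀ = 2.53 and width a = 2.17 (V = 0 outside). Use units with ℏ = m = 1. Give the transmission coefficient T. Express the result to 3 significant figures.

T = 0.0302

E < U₀: inside the barrier ψ ∝ e^{±κx} with κ = √(2m(U₀ − E))/ℏ = 1.030.
κa = 2.234, sinh(κa) = 4.616.
The exact tunnelling result is T⁻¹ = 1 + U₀² sinh²(κa) / [4E(U₀ − E)] = 33.16, so T = 0.0302.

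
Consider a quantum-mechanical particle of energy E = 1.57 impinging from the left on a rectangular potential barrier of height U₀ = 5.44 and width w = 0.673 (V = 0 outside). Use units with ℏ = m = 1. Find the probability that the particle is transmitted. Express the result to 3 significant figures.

Since E < U₀ the interior solution is evanescent with decay constant κ = √(2m(U₀ − E))/ℏ = 2.782.
κw = 1.872, sinh(κw) = 3.175.
Matching ψ, ψ′ at both faces gives T = [1 + U₀² sinh²(κw) / (4E(U₀ − E))]⁻¹ = 1/13.27 = 0.0753.

T = 0.0753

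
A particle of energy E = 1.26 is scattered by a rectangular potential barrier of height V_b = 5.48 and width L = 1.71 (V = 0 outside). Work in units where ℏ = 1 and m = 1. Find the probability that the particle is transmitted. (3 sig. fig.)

T = 0.000137

E < V_b: inside the barrier ψ ∝ e^{±κx} with κ = √(2m(V_b − E))/ℏ = 2.905.
κL = 4.968, sinh(κL) = 71.85.
The exact tunnelling result is T⁻¹ = 1 + V_b² sinh²(κL) / [4E(V_b − E)] = 7291, so T = 0.000137.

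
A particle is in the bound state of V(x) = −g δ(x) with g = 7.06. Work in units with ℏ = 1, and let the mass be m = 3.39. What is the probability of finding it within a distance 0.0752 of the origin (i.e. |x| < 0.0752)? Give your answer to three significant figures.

P = 0.973

The normalised bound state is ψ = √κ e^{−κ|x|} with κ = mg/ℏ² = 23.93.
P(|x| < d) = ∫_{−d}^{d} κ e^{−2κ|x|} dx = 1 − e^{−2κd} = 1 − e^{−3.600} = 0.9727.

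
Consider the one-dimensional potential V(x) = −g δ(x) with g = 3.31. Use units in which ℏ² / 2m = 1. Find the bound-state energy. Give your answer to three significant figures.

E = -2.74

For x ≠ 0 the bound state is ψ ∝ e^{−κ|x|}; integrating the TISE across the delta gives the cusp condition 2κ = 2mg/ℏ², so κ = 1.655.
Then E = −ℏ²κ²/(2m) = −mg²/(2ℏ²) = -2.739.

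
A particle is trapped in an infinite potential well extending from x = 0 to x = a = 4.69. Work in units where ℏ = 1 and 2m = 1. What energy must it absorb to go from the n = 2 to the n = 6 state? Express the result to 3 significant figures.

E_n = n²π²ℏ²/(2ma²), so ΔE = (6² − 2²) π²ℏ²/(2ma²).
ΔE = 32 × π² / (2 × 0.5 × 4.69²) = 14.36.

ΔE = 14.4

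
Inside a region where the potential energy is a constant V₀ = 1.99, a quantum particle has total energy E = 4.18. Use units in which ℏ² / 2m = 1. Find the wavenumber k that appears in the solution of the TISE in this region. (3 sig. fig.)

With E > V₀ the solution is oscillatory, ψ ∝ e^{±ikx} with k = √(2m(E − V₀))/ℏ.
k = √(2 × 0.5 × 2.19) = 1.480.

k = 1.48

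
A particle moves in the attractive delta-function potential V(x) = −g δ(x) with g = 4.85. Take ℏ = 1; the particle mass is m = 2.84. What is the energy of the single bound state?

E = -33.4

For x ≠ 0 the bound state is ψ ∝ e^{−κ|x|}; integrating the TISE across the delta gives the cusp condition 2κ = 2mg/ℏ², so κ = 13.77.
Then E = −ℏ²κ²/(2m) = −mg²/(2ℏ²) = -33.40.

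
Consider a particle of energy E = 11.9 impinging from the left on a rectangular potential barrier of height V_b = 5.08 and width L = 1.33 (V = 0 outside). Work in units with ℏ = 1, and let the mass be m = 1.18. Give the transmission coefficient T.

T = 0.950

Above the barrier the interior wavenumber is k₂ = √(2m(E − V_b))/ℏ = 4.012, giving phase k₂L = 5.336.
T = [1 + V_b² sin²(k₂L) / (4E(E − V_b))]⁻¹ = 1/1.052 = 0.950.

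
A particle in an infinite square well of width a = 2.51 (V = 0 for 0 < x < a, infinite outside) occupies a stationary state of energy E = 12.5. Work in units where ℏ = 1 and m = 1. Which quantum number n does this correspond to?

From E_n = n²π²ℏ²/(2ma²) invert to n = √(2ma²E)/(πℏ).
n = (2.51/π) × √(2 × 1 × 12.5) = 3.995 → n = 4.

n = 4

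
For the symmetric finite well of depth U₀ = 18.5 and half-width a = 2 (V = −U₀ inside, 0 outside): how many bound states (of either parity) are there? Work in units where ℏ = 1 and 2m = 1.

The dimensionless depth is z₀ = a√(2mU₀)/ℏ = 2 × √(18.50) = 8.602.
A new bound state (alternating even/odd) appears each time z₀ passes a multiple of π/2, so N = ⌊2z₀/π⌋ + 1 = ⌊5.476⌋ + 1 = 6.

N = 6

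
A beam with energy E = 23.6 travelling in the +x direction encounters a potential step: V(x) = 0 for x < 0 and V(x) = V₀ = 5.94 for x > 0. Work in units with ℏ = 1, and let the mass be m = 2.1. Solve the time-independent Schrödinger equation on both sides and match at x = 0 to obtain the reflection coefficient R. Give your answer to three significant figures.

R = 0.00524

The wavenumbers are k₁ = √(2mE)/ℏ = 9.956 on the left and k₂ = √(2m(E − V₀))/ℏ = 8.612 on the right.
Continuity of ψ and ψ′ at the step yields the reflection amplitude r = (k₁ − k₂)/(k₁ + k₂) = 0.07236; thus R = |r|² = 0.005236, T = 0.9948.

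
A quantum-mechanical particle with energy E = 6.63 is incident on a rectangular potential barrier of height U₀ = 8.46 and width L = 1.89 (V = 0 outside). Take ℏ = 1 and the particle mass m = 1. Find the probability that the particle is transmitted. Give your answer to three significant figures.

Since E < U₀ the interior solution is evanescent with decay constant κ = √(2m(U₀ − E))/ℏ = 1.913.
κL = 3.616, sinh(κL) = 18.58.
The exact tunnelling result is T⁻¹ = 1 + U₀² sinh²(κL) / [4E(U₀ − E)] = 509.9, so T = 0.00196.

T = 0.00196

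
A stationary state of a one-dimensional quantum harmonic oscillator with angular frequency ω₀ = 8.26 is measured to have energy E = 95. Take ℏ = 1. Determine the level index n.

E_n = ℏω₀(n + ½) ⇒ n = E/(ℏω₀) − ½ = 95/8.26 − 0.5 = 11.001 → n = 11.

n = 11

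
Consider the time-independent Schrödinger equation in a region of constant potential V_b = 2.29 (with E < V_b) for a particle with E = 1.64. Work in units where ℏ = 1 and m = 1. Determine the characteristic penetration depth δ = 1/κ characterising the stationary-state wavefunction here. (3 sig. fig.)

Since E < V_b the TISE in this region is ψ'' = κ²ψ with κ = √(2m(V_b − E))/ℏ.
κ = √(2 × 1 × 0.65) = 1.140. The penetration depth is δ = 1/κ = 0.877.

δ = 0.877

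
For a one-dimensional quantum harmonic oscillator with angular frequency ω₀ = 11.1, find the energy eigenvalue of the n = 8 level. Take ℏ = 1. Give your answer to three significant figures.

Using E_n = (n + ½)ℏω₀: E_8 = 8.5 × 11.1 = 94.35.

E = 94.4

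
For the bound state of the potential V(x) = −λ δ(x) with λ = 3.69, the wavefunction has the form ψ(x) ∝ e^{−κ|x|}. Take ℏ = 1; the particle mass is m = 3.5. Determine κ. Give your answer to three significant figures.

Integrate −(ℏ²/2m)ψ'' − λδ(x)ψ = Eψ from −ε to +ε: the ψ'' term gives ψ'(0⁺) − ψ'(0⁻) and the δ term gives −(2mλ/ℏ²)ψ(0).
With ψ ∝ e^{−κ|x|} this yields −2κ = −2mλ/ℏ², so κ = mλ/ℏ² = 12.92.

κ = 12.9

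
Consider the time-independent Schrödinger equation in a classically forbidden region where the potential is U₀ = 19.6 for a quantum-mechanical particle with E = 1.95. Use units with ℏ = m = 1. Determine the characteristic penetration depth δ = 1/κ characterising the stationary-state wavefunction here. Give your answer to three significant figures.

δ = 0.168

Since E < U₀ the TISE in this region is ψ'' = κ²ψ with κ = √(2m(U₀ − E))/ℏ.
κ = √(2 × 1 × 17.65) = 5.941. The penetration depth is δ = 1/κ = 0.168.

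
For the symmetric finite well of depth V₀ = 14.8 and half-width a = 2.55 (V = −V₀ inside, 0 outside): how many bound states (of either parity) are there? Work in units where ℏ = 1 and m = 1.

N = 9

Define the well-strength parameter z₀ = (a/ℏ)√(2mV₀) = 2.55 × √(2·1·14.8) = 13.87.
A new bound state (alternating even/odd) appears each time z₀ passes a multiple of π/2, so N = ⌊2z₀/π⌋ + 1 = ⌊8.832⌋ + 1 = 9.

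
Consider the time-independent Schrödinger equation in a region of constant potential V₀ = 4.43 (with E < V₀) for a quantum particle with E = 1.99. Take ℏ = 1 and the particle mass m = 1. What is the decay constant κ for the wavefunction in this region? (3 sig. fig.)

κ = 2.21

Since E < V₀ the TISE in this region is ψ'' = κ²ψ with κ = √(2m(V₀ − E))/ℏ.
κ = √(2 × 1 × 2.44) = 2.209.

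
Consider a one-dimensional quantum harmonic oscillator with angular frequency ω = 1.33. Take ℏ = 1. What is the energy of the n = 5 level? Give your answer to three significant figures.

The oscillator eigenvalues are E_n = ℏω(n + ½), so E_5 = 1.33 × 5.5 = 7.315.

E = 7.32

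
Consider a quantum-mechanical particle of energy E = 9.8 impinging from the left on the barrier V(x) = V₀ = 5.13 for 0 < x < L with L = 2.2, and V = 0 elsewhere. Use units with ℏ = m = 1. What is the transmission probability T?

T = 0.975

Above the barrier the interior wavenumber is k₂ = √(2m(E − V₀))/ℏ = 3.056, giving phase k₂L = 6.724.
T = [1 + V₀² sin²(k₂L) / (4E(E − V₀))]⁻¹ = 1/1.026 = 0.975.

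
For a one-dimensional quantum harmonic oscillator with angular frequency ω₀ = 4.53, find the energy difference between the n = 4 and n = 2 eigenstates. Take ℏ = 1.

ΔE = 9.06

E_n = ℏω₀(n + ½), so ΔE = (4 − 2) ℏω₀ = 2 × 4.53 = 9.060.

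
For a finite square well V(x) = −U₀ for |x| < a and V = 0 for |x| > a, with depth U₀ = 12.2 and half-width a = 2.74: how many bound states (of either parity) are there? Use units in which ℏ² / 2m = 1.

Define the well-strength parameter z₀ = (a/ℏ)√(2mU₀) = 2.74 × √(2·0.5·12.2) = 9.570.
A new bound state (alternating even/odd) appears each time z₀ passes a multiple of π/2, so N = ⌊2z₀/π⌋ + 1 = ⌊6.093⌋ + 1 = 7.

N = 7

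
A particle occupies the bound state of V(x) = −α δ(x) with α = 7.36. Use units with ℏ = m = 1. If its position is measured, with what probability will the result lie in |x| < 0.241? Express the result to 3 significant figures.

P = 0.971

The normalised bound state is ψ = √κ e^{−κ|x|} with κ = mα/ℏ² = 7.360.
P(|x| < d) = ∫_{−d}^{d} κ e^{−2κ|x|} dx = 1 − e^{−2κd} = 1 − e^{−3.548} = 0.9712.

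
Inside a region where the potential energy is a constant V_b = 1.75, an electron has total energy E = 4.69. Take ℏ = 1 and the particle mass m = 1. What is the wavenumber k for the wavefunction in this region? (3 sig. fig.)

k = 2.42

With E > V_b the solution is oscillatory, ψ ∝ e^{±ikx} with k = √(2m(E − V_b))/ℏ.
k = √(2 × 1 × 2.94) = 2.425.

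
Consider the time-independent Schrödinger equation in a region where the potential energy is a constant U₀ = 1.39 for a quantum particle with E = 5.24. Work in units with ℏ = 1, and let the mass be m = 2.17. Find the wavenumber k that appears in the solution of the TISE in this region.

k = 4.09

With E > U₀ the solution is oscillatory, ψ ∝ e^{±ikx} with k = √(2m(E − U₀))/ℏ.
k = √(2 × 2.17 × 3.85) = 4.088.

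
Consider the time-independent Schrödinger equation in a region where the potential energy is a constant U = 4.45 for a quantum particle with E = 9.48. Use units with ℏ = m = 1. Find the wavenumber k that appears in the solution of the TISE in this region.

With E > U the solution is oscillatory, ψ ∝ e^{±ikx} with k = √(2m(E − U))/ℏ.
k = √(2 × 1 × 5.03) = 3.172.

k = 3.17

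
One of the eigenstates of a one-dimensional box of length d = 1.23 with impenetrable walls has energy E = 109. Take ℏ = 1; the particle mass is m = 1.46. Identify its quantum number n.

n = 7

For an infinite well E_n = n²π²ℏ²/(2md²), so n = (d/πℏ)√(2mE).
n = (1.23/π) × √(2 × 1.46 × 109) = 6.985 → n = 7.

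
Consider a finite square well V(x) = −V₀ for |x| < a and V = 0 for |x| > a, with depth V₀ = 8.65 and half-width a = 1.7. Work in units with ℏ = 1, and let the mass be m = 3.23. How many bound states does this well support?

N = 9

Define the well-strength parameter z₀ = (a/ℏ)√(2mV₀) = 1.7 × √(2·3.23·8.65) = 12.71.
A new bound state (alternating even/odd) appears each time z₀ passes a multiple of π/2, so N = ⌊2z₀/π⌋ + 1 = ⌊8.090⌋ + 1 = 9.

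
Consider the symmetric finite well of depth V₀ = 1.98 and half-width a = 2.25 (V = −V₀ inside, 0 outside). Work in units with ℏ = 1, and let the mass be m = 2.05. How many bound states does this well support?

N = 5

Define the well-strength parameter z₀ = (a/ℏ)√(2mV₀) = 2.25 × √(2·2.05·1.98) = 6.411.
A new bound state (alternating even/odd) appears each time z₀ passes a multiple of π/2, so N = ⌊2z₀/π⌋ + 1 = ⌊4.081⌋ + 1 = 5.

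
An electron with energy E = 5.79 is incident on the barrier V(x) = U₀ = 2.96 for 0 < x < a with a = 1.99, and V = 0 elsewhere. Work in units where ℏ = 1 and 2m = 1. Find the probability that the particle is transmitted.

Above the barrier the interior wavenumber is k₂ = √(2m(E − U₀))/ℏ = 1.682, giving phase k₂a = 3.348.
T = [1 + U₀² sin²(k₂a) / (4E(E − U₀))]⁻¹ = 1/1.006 = 0.994.

T = 0.994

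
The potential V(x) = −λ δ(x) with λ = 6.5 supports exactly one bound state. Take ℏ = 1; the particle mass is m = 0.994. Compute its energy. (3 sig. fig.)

The bound state is ψ(x) = √κ e^{−κ|x|}. The derivative jump ψ'(0⁺) − ψ'(0⁻) = −(2mλ/ℏ²)ψ(0) fixes κ = mλ/ℏ² = 6.461.
Then E = −ℏ²κ²/(2m) = −mλ²/(2ℏ²) = -21.00.

E = -21.0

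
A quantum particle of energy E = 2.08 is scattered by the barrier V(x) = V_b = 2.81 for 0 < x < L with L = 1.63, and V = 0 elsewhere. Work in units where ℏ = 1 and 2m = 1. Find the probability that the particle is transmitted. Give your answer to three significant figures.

E < V_b: inside the barrier ψ ∝ e^{±κx} with κ = √(2m(V_b − E))/ℏ = 0.8544.
κL = 1.393, sinh(κL) = 1.889.
The exact tunnelling result is T⁻¹ = 1 + V_b² sinh²(κL) / [4E(V_b − E)] = 5.637, so T = 0.177.

T = 0.177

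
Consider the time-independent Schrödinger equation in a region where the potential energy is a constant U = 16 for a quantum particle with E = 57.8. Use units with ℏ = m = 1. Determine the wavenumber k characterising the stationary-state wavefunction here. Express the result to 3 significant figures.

k = 9.14

With E > U the solution is oscillatory, ψ ∝ e^{±ikx} with k = √(2m(E − U))/ℏ.
k = √(2 × 1 × 41.8) = 9.143.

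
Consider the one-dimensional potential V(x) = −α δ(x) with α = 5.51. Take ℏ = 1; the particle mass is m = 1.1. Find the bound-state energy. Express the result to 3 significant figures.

For x ≠ 0 the bound state is ψ ∝ e^{−κ|x|}; integrating the TISE across the delta gives the cusp condition 2κ = 2mα/ℏ², so κ = 6.061.
Then E = −ℏ²κ²/(2m) = −mα²/(2ℏ²) = -16.70.

E = -16.7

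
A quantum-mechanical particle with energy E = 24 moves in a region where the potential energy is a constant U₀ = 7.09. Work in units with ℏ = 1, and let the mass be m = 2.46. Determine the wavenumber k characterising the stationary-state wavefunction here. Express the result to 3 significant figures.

With E > U₀ the solution is oscillatory, ψ ∝ e^{±ikx} with k = √(2m(E − U₀))/ℏ.
k = √(2 × 2.46 × 16.91) = 9.121.

k = 9.12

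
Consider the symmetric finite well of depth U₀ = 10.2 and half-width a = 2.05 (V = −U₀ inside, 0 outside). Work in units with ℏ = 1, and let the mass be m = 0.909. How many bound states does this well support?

N = 6

The dimensionless depth is z₀ = a√(2mU₀)/ℏ = 2.05 × √(18.54) = 8.828.
A new bound state (alternating even/odd) appears each time z₀ passes a multiple of π/2, so N = ⌊2z₀/π⌋ + 1 = ⌊5.620⌋ + 1 = 6.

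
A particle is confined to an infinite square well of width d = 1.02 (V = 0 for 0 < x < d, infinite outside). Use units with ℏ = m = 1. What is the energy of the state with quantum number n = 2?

E = 19.0

The infinite-well eigenfunctions ψ_n = √(2/d) sin(nπx/d) vanish at both walls, giving E_n = n²π²ℏ²/(2md²).
E_2 = 2² × π² / (2 × 1 × 1.02²) = 18.97.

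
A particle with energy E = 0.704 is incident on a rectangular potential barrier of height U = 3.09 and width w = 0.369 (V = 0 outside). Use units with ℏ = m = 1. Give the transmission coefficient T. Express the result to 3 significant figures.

E < U: inside the barrier ψ ∝ e^{±κx} with κ = √(2m(U − E))/ℏ = 2.184.
κw = 0.8061, sinh(κw) = 0.8963.
Matching ψ, ψ′ at both faces gives T = [1 + U² sinh²(κw) / (4E(U − E))]⁻¹ = 1/2.141 = 0.467.

T = 0.467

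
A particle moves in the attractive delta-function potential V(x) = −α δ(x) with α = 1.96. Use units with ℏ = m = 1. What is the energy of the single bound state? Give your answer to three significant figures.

E = -1.92

For x ≠ 0 the bound state is ψ ∝ e^{−κ|x|}; integrating the TISE across the delta gives the cusp condition 2κ = 2mα/ℏ², so κ = 1.960.
Then E = −ℏ²κ²/(2m) = −mα²/(2ℏ²) = -1.921.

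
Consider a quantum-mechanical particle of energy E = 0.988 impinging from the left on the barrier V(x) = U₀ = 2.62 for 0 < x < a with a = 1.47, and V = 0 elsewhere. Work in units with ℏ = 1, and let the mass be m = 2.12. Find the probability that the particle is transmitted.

T = 0.00164

Since E < U₀ the interior solution is evanescent with decay constant κ = √(2m(U₀ − E))/ℏ = 2.631.
κa = 3.867, sinh(κa) = 23.89.
Matching ψ, ψ′ at both faces gives T = [1 + U₀² sinh²(κa) / (4E(U₀ − E))]⁻¹ = 1/608.2 = 0.00164.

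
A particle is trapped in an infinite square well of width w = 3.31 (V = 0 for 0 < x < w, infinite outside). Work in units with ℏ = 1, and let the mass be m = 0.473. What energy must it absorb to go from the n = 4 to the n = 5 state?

ΔE = 8.57

E_n = n²π²ℏ²/(2mw²), so ΔE = (5² − 4²) π²ℏ²/(2mw²).
ΔE = 9 × π² / (2 × 0.473 × 3.31²) = 8.570.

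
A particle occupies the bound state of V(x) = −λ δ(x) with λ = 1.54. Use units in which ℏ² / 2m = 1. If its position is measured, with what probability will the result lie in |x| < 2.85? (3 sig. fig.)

The normalised bound state is ψ = √κ e^{−κ|x|} with κ = mλ/ℏ² = 0.7700.
P(|x| < d) = ∫_{−d}^{d} κ e^{−2κ|x|} dx = 1 − e^{−2κd} = 1 − e^{−4.389} = 0.9876.

P = 0.988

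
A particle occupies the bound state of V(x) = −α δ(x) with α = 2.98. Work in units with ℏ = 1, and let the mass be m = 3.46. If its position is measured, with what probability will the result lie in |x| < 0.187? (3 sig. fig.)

The normalised bound state is ψ = √κ e^{−κ|x|} with κ = mα/ℏ² = 10.31.
P(|x| < d) = ∫_{−d}^{d} κ e^{−2κ|x|} dx = 1 − e^{−2κd} = 1 − e^{−3.856} = 0.9789.

P = 0.979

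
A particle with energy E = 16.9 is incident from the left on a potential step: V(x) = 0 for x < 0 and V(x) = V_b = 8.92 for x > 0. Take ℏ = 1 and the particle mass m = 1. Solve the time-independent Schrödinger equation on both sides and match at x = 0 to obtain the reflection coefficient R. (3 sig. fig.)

R = 0.0344

On each side the TISE gives plane waves with k = √(2m(E − V))/ℏ: k₁ = √(2·1·16.9) = 5.814, k₂ = √(2·1·7.98) = 3.995.
Continuity of ψ and ψ′ at the step yields the reflection amplitude r = (k₁ − k₂)/(k₁ + k₂) = 0.1854; thus R = |r|² = 0.03438, T = 0.9656.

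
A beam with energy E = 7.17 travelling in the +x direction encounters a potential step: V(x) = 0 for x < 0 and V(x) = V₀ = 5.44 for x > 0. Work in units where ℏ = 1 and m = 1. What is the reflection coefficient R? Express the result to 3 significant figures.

R = 0.116

On each side the TISE gives plane waves with k = √(2m(E − V))/ℏ: k₁ = √(2·1·7.17) = 3.787, k₂ = √(2·1·1.73) = 1.860.
Matching ψ and ψ′ at x = 0 gives r = (k₁ − k₂)/(k₁ + k₂), so R = r² = 0.1164 and T = 1 − R = 0.8836.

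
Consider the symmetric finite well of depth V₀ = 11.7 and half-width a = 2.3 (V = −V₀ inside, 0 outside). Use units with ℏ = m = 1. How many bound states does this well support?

Define the well-strength parameter z₀ = (a/ℏ)√(2mV₀) = 2.3 × √(2·1·11.7) = 11.13.
The even/odd transcendental equations gain one root per π/2 in z₀, giving N = 1 + ⌊2z₀/π⌋ = 1 + ⌊7.083⌋ = 8.

N = 8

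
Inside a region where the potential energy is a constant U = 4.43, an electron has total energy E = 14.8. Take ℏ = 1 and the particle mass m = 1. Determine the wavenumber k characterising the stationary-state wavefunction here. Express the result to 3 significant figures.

With E > U the solution is oscillatory, ψ ∝ e^{±ikx} with k = √(2m(E − U))/ℏ.
k = √(2 × 1 × 10.37) = 4.554.

k = 4.55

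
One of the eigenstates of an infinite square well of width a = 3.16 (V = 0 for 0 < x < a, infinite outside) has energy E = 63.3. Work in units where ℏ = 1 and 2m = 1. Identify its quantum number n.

For an infinite well E_n = n²π²ℏ²/(2ma²), so n = (a/πℏ)√(2mE).
n = (3.16/π) × √(2 × 0.5 × 63.3) = 8.003 → n = 8.

n = 8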